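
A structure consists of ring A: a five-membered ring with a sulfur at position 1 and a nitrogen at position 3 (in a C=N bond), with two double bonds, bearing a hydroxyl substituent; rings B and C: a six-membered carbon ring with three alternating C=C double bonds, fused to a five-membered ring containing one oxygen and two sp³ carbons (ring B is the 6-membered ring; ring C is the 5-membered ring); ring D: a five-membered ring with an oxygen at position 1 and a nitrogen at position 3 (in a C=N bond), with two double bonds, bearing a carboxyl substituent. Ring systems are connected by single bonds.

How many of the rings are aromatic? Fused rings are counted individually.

Ring A has a continuous p-orbital overlap around the ring; 2 ring double bonds (4 π electrons) plus a heteroatom lone pair (2) give 6 π electrons. That satisfies 4n+2 with n=1, so ring A is aromatic (thiazole).
Ring B has a continuous p-orbital overlap around the ring; 3 ring double bonds give 6 π electrons. That satisfies 4n+2 with n=1, so ring B is aromatic (benzene ring).
Ring C has two sp³ carbons, so it is not fully conjugated — not aromatic (oxolane ring).
Ring D is planar and fully conjugated; 2 ring double bonds (4 π electrons) plus a heteroatom lone pair (2) give 6 π electrons. That satisfies 4n+2 with n=1, so ring D is aromatic (oxazole).
Aromatic: A, B, D. Total: 3.

3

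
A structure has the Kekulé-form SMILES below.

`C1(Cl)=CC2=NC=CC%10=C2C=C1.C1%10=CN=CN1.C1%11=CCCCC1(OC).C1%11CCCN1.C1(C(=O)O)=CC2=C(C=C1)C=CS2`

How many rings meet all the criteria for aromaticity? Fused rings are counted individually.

The SMILES encodes two fused six-membered rings, each with three alternating double bonds; one ring is all carbon and the other has one ring nitrogen; a five-membered ring with nitrogens at positions 1 and 3 (one bearing H, one in a C=N bond) and two double bonds; a six-membered carbon ring with one C=C double bond; a five-membered saturated ring of four carbons and one N–H nitrogen; a six-membered carbon ring with three alternating C=C double bonds, fused to a five-membered ring containing one sulfur and two C=C double bonds.
The fused 6/6-membered bicyclic (with one nitrogen) is a single π system with 10 sp² atoms and 10 π electrons from ring double bonds. 10 = 4(2)+2, so the system is aromatic and both rings count as aromatic (quinoline).
The 5-membered ring with two nitrogens (one N–H, one =N–) is planar and fully conjugated; 2 ring double bonds (4 π electrons) plus a heteroatom lone pair (2) give 6 π electrons. 6 = 4(1)+2, so it is aromatic (imidazole).
The 6-membered ring has four sp³ carbons, so it is not fully conjugated — not aromatic (cyclohexene).
The 5-membered ring with one N–H has only sp³ atoms, so it is not fully conjugated — not aromatic (pyrrolidine).
The fused 6/5-membered bicyclic (with one sulfur) is a single π system with 9 sp² atoms and 10 π electrons from ring double bonds plus a heteroatom lone pair. 10 = 4(2)+2, so the system is aromatic and both rings count as aromatic (benzothiophene).
5 of the 7 rings are aromatic. Total: 5.

5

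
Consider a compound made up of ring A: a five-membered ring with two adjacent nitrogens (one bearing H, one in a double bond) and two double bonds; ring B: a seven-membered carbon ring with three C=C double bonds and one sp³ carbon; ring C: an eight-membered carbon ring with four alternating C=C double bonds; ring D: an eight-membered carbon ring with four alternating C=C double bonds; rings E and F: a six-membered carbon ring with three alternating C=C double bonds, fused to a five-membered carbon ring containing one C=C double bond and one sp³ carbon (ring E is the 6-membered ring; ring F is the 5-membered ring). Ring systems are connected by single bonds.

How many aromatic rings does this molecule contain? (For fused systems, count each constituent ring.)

2

Ring A has a continuous p-orbital overlap around the ring; 2 ring double bonds (4 π electrons) plus a heteroatom lone pair (2) give 6 π electrons. That satisfies 4n+2 with n=1, so ring A is aromatic (pyrazole).
Ring B has one sp³ carbon, so it is not fully conjugated — not aromatic (cycloheptatriene).
Ring C has only sp² ring atoms; a planar conformation would have a fully conjugated π system of 8 electrons. But 8 = 4(2), which is 4n not 4n+2, so ring C is not aromatic (cyclooctatetraene) — cyclooctatetraene distorts into a non-planar tub to avoid antiaromaticity.
Ring D has only sp² ring atoms; a planar conformation would have a fully conjugated π system of 8 electrons. But 8 = 4(2), which is 4n not 4n+2, so ring D is not aromatic (cyclooctatetraene) — cyclooctatetraene distorts into a non-planar tub to avoid antiaromaticity.
Ring E is fully conjugated (every ring atom contributes a p orbital); 3 ring double bonds give 6 π electrons. Since 6 = 4n+2 (n=1), ring E is aromatic (benzene ring).
Ring F has one sp³ carbon, so it is not fully conjugated — not aromatic (cyclopentene ring).
Aromatic: A, E. Total: 2.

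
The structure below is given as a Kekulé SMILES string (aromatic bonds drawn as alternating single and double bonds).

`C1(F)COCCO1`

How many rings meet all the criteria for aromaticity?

The SMILES encodes a six-membered saturated ring with oxygens at positions 1 and 4.
The 6-membered ring with two oxygens (1,4) has only sp³ atoms, so it is not fully conjugated — not aromatic (1,4-dioxane).

0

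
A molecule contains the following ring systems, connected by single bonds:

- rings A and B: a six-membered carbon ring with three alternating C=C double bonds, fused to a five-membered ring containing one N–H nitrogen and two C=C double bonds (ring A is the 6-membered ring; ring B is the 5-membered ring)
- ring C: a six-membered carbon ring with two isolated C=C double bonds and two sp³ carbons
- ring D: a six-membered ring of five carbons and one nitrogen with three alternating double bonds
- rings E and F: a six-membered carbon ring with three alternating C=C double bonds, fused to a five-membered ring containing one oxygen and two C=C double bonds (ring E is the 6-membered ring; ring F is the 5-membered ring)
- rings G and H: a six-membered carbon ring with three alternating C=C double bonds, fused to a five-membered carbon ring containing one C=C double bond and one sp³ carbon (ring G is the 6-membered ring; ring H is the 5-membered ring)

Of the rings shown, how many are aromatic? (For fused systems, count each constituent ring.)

6

Rings A and B form a fused bicyclic system (with one N–H) with 9 sp² atoms and 10 π electrons from ring double bonds plus a heteroatom lone pair. 10 = 4(2)+2, so the system is aromatic and both rings count as aromatic (indole).
Ring C has two sp³ carbons, so it is not fully conjugated — not aromatic (1,4-cyclohexadiene).
Ring D is fully conjugated (every ring atom contributes a p orbital); 3 ring double bonds give 6 π electrons. Since 6 = 4n+2 (n=1), ring D is aromatic (pyridine).
Rings E and F form a fused bicyclic system (with one oxygen) with 9 sp² atoms and 10 π electrons from ring double bonds plus a heteroatom lone pair. 10 = 4(2)+2, so the system is aromatic and both rings count as aromatic (benzofuran).
Ring G is fully conjugated (every ring atom contributes a p orbital); 3 ring double bonds give 6 π electrons. 6 = 4(1)+2, so ring G is aromatic (benzene ring).
Ring H has one sp³ carbon, so it is not fully conjugated — not aromatic (cyclopentene ring).
Aromatic: A, B, D, E, F, G. Total: 6.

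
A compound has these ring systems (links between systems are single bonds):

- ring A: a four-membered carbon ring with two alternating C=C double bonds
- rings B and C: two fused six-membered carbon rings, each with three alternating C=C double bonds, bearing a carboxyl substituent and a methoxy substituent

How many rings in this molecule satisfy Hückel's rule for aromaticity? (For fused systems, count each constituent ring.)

2

Ring A has only sp² ring atoms; a planar conformation would have a fully conjugated π system of 4 electrons. But 4 = 4(1), which is 4n not 4n+2, so ring A is not aromatic (cyclobutadiene) — cyclobutadiene is antiaromatic and distorts to a rectangle.
Rings B and C form a fused bicyclic system with 10 sp² atoms and 10 π electrons from ring double bonds. 10 = 4(2)+2, so the system is aromatic and both rings count as aromatic (naphthalene).
Aromatic: B, C. Total: 2.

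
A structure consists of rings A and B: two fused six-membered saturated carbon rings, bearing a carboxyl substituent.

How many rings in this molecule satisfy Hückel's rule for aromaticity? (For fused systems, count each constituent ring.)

0

Ring A has only sp³ atoms, so it is not fully conjugated — not aromatic (cyclohexane ring).
Ring B has only sp³ atoms, so it is not fully conjugated — not aromatic (cyclohexane ring).
No ring is aromatic. Total: 0.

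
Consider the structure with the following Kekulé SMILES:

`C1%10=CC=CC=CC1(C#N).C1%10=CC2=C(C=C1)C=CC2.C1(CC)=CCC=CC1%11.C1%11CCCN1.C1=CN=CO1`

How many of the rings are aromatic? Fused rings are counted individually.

The SMILES encodes a seven-membered carbon ring with three C=C double bonds and one sp³ carbon; a six-membered carbon ring with three alternating C=C double bonds, fused to a five-membered carbon ring containing one C=C double bond and one sp³ carbon; a six-membered carbon ring with two isolated C=C double bonds and two sp³ carbons; a five-membered saturated ring of four carbons and one N–H nitrogen; a five-membered ring with an oxygen at position 1 and a nitrogen at position 3 (in a C=N bond), with two double bonds.
The 7-membered ring has one sp³ carbon, so it is not fully conjugated — not aromatic (cycloheptatriene).
The 6-membered ring is planar and fully conjugated; 3 ring double bonds give 6 π electrons. Since 6 = 4n+2 (n=1), it is aromatic (benzene ring).
The 5-membered ring has one sp³ carbon, so it is not fully conjugated — not aromatic (cyclopentene ring).
The second 6-membered ring has two sp³ carbons, so it is not fully conjugated — not aromatic (1,4-cyclohexadiene).
The 5-membered ring with one N–H has only sp³ atoms, so it is not fully conjugated — not aromatic (pyrrolidine).
The 5-membered ring with one oxygen and one =N– is planar and fully conjugated; 2 ring double bonds (4 π electrons) plus a heteroatom lone pair (2) give 6 π electrons. Since 6 = 4n+2 (n=1), it is aromatic (oxazole).
2 of the 6 rings are aromatic. Total: 2.

2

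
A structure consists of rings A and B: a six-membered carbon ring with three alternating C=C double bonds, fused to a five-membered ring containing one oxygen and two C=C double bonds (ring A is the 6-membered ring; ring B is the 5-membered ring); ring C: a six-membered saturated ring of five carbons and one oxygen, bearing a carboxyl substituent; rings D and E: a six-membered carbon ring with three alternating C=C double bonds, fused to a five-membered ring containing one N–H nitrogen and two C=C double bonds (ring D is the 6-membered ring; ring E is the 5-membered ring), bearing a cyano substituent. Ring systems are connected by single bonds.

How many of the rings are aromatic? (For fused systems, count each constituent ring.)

4

Rings A and B form a fused bicyclic system (with one oxygen) with 9 sp² atoms and 10 π electrons from ring double bonds plus a heteroatom lone pair. 10 = 4(2)+2, so the system is aromatic and both rings count as aromatic (benzofuran).
Ring C has only sp³ atoms, so it is not fully conjugated — not aromatic (tetrahydropyran).
Rings D and E form a fused bicyclic system (with one N–H) with 9 sp² atoms and 10 π electrons from ring double bonds plus a heteroatom lone pair. 10 = 4(2)+2, so the system is aromatic and both rings count as aromatic (indole).
Aromatic: A, B, D, E. Total: 4.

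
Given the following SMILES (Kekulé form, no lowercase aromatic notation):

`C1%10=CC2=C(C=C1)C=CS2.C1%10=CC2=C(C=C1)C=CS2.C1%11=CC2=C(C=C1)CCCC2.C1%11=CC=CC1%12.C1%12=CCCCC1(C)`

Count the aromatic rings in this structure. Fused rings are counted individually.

5

The SMILES encodes a six-membered carbon ring with three alternating C=C double bonds, fused to a five-membered ring containing one sulfur and two C=C double bonds; a six-membered carbon ring with three alternating C=C double bonds, fused to a five-membered ring containing one sulfur and two C=C double bonds; a six-membered carbon ring with three alternating C=C double bonds, fused to a saturated six-membered carbon ring; a five-membered carbon ring with two conjugated C=C double bonds and one sp³ carbon; a six-membered carbon ring with one C=C double bond.
The fused 6/5-membered bicyclic (with one sulfur) is a single π system with 9 sp² atoms and 10 π electrons from ring double bonds plus a heteroatom lone pair. 10 = 4(2)+2, so the system is aromatic and both rings count as aromatic (benzothiophene).
The fused 6/5-membered bicyclic (with one sulfur) is a single π system with 9 sp² atoms and 10 π electrons from ring double bonds plus a heteroatom lone pair. 10 = 4(2)+2, so the system is aromatic and both rings count as aromatic (benzothiophene).
The 6-membered ring is fully conjugated (every ring atom contributes a p orbital); 3 ring double bonds give 6 π electrons. 6 = 4(1)+2, so it is aromatic (benzene ring).
The second 6-membered ring has four sp³ carbons, so it is not fully conjugated — not aromatic (cyclohexane ring).
The 5-membered ring has one sp³ carbon, so it is not fully conjugated — not aromatic (cyclopentadiene).
The third 6-membered ring has four sp³ carbons, so it is not fully conjugated — not aromatic (cyclohexene).
5 of the 8 rings are aromatic. Total: 5.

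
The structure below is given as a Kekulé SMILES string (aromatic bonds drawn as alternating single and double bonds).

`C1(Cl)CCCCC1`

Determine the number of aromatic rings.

0

The SMILES encodes a six-membered saturated carbon ring.
The 6-membered ring has only sp³ atoms, so it is not fully conjugated — not aromatic (cyclohexane).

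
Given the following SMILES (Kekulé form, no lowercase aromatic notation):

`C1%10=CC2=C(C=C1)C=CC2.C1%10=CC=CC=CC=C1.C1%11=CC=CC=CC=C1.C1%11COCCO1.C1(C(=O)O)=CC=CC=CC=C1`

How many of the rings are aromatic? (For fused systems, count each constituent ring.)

1

The SMILES encodes a six-membered carbon ring with three alternating C=C double bonds, fused to a five-membered carbon ring containing one C=C double bond and one sp³ carbon; an eight-membered carbon ring with four alternating C=C double bonds; an eight-membered carbon ring with four alternating C=C double bonds; a six-membered saturated ring with oxygens at positions 1 and 4; an eight-membered carbon ring with four alternating C=C double bonds.
The 6-membered ring is fully conjugated (every ring atom contributes a p orbital); 3 ring double bonds give 6 π electrons. Since 6 = 4n+2 (n=1), it is aromatic (benzene ring).
The 5-membered ring has one sp³ carbon, so it is not fully conjugated — not aromatic (cyclopentene ring).
The 8-membered ring has only sp² ring atoms; a planar conformation would have a fully conjugated π system of 8 electrons. But 8 = 4(2), which is 4n not 4n+2, so it is not aromatic (cyclooctatetraene) — cyclooctatetraene distorts into a non-planar tub to avoid antiaromaticity.
The second 8-membered ring has only sp² ring atoms; a planar conformation would have a fully conjugated π system of 8 electrons. But 8 = 4(2), which is 4n not 4n+2, so it is not aromatic (cyclooctatetraene) — cyclooctatetraene distorts into a non-planar tub to avoid antiaromaticity.
The 6-membered ring with two oxygens (1,4) has only sp³ atoms, so it is not fully conjugated — not aromatic (1,4-dioxane).
The third 8-membered ring has only sp² ring atoms; a planar conformation would have a fully conjugated π system of 8 electrons. But 8 = 4(2), which is 4n not 4n+2, so it is not aromatic (cyclooctatetraene) — cyclooctatetraene distorts into a non-planar tub to avoid antiaromaticity.
1 of the 6 rings is aromatic. Total: 1.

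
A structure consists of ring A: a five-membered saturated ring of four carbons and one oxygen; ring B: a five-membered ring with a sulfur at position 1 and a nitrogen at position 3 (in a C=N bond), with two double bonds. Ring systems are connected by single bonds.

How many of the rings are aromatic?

Ring A has only sp³ atoms, so it is not fully conjugated — not aromatic (tetrahydrofuran).
Ring B has a continuous p-orbital overlap around the ring; 2 ring double bonds (4 π electrons) plus a heteroatom lone pair (2) give 6 π electrons. Since 6 = 4n+2 (n=1), ring B is aromatic (thiazole).
Aromatic: B. Total: 1.

1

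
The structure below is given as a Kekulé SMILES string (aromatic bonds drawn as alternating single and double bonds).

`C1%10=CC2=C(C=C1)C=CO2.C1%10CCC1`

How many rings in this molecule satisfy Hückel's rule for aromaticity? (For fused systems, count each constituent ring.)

2

The SMILES encodes a six-membered carbon ring with three alternating C=C double bonds, fused to a five-membered ring containing one oxygen and two C=C double bonds; a four-membered saturated carbon ring.
The fused 6/5-membered bicyclic (with one oxygen) is a single π system with 9 sp² atoms and 10 π electrons from ring double bonds plus a heteroatom lone pair. 10 = 4(2)+2, so the system is aromatic and both rings count as aromatic (benzofuran).
The 4-membered ring has only sp³ atoms, so it is not fully conjugated — not aromatic (cyclobutane).
2 of the 3 rings are aromatic. Total: 2.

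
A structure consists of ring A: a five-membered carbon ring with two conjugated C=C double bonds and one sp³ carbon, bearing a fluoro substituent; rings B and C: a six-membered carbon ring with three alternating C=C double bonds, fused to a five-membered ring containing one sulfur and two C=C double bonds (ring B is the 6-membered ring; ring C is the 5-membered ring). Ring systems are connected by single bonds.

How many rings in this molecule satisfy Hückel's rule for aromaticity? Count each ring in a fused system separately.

2

Ring A has one sp³ carbon, so it is not fully conjugated — not aromatic (cyclopentadiene).
Rings B and C form a fused bicyclic system (with one sulfur) with 9 sp² atoms and 10 π electrons from ring double bonds plus a heteroatom lone pair. 10 = 4(2)+2, so the system is aromatic and both rings count as aromatic (benzothiophene).
Aromatic: B, C. Total: 2.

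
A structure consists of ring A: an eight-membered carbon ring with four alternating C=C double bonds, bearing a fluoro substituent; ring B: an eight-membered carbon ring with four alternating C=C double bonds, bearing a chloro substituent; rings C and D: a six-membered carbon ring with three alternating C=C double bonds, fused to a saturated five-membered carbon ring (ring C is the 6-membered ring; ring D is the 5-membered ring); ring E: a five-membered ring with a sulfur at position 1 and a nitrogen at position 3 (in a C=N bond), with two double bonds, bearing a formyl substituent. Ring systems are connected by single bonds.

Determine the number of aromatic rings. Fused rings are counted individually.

2

Ring A has only sp² ring atoms; a planar conformation would have a fully conjugated π system of 8 electrons. But 8 = 4(2), which is 4n not 4n+2, so ring A is not aromatic (cyclooctatetraene) — cyclooctatetraene distorts into a non-planar tub to avoid antiaromaticity.
Ring B has only sp² ring atoms; a planar conformation would have a fully conjugated π system of 8 electrons. But 8 = 4(2), which is 4n not 4n+2, so ring B is not aromatic (cyclooctatetraene) — cyclooctatetraene distorts into a non-planar tub to avoid antiaromaticity.
Ring C is fully conjugated (every ring atom contributes a p orbital); 3 ring double bonds give 6 π electrons. That satisfies 4n+2 with n=1, so ring C is aromatic (benzene ring).
Ring D has three sp³ carbons, so it is not fully conjugated — not aromatic (cyclopentane ring).
Ring E has a continuous p-orbital overlap around the ring; 2 ring double bonds (4 π electrons) plus a heteroatom lone pair (2) give 6 π electrons. Since 6 = 4n+2 (n=1), ring E is aromatic (thiazole).
Aromatic: C, E. Total: 2.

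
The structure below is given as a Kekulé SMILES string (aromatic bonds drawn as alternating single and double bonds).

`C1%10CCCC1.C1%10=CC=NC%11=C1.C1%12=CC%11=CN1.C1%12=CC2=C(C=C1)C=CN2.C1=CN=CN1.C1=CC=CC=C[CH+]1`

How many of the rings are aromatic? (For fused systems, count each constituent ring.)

The SMILES encodes a five-membered saturated carbon ring; a six-membered ring of five carbons and one nitrogen with three alternating double bonds; a five-membered ring of four carbons and one nitrogen bearing a hydrogen, with two C=C double bonds; a six-membered carbon ring with three alternating C=C double bonds, fused to a five-membered ring containing one N–H nitrogen and two C=C double bonds; a five-membered ring with nitrogens at positions 1 and 3 (one bearing H, one in a C=N bond) and two double bonds; a seven-membered all-carbon ring bearing a positive charge on one carbon, with three C=C double bonds.
The 5-membered ring has only sp³ atoms, so it is not fully conjugated — not aromatic (cyclopentane).
The 6-membered ring with one nitrogen has a continuous p-orbital overlap around the ring; 3 ring double bonds give 6 π electrons. Since 6 = 4n+2 (n=1), it is aromatic (pyridine).
The 5-membered ring with one N–H is planar and fully conjugated; 2 ring double bonds (4 π electrons) plus a heteroatom lone pair (2) give 6 π electrons. Since 6 = 4n+2 (n=1), it is aromatic (pyrrole).
The fused 6/5-membered bicyclic (with one N–H) is a single π system with 9 sp² atoms and 10 π electrons from ring double bonds plus a heteroatom lone pair. 10 = 4(2)+2, so the system is aromatic and both rings count as aromatic (indole).
The 5-membered ring with two nitrogens (one N–H, one =N–) has a continuous p-orbital overlap around the ring; 2 ring double bonds (4 π electrons) plus a heteroatom lone pair (2) give 6 π electrons. 6 = 4(1)+2, so it is aromatic (imidazole).
The 7-membered ring is planar and fully conjugated; 3 ring double bonds (6 π electrons) plus the carbocation's empty p orbital (0, but keeps the ring conjugated) give 6 π electrons. 6 = 4(1)+2, so it is aromatic (tropylium cation).
6 of the 7 rings are aromatic. Total: 6.

6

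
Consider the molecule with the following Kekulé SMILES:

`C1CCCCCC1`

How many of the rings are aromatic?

The SMILES encodes a seven-membered saturated carbon ring.
The 7-membered ring has only sp³ atoms, so it is not fully conjugated — not aromatic (cycloheptane).

0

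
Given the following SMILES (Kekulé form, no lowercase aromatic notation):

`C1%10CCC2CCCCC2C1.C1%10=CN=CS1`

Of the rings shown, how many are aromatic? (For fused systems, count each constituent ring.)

1

The SMILES encodes two fused six-membered saturated carbon rings; a five-membered ring with a sulfur at position 1 and a nitrogen at position 3 (in a C=N bond), with two double bonds.
The 6-membered ring has only sp³ atoms, so it is not fully conjugated — not aromatic (cyclohexane ring).
The second 6-membered ring has only sp³ atoms, so it is not fully conjugated — not aromatic (cyclohexane ring).
The 5-membered ring with one sulfur and one =N– has a continuous p-orbital overlap around the ring; 2 ring double bonds (4 π electrons) plus a heteroatom lone pair (2) give 6 π electrons. Since 6 = 4n+2 (n=1), it is aromatic (thiazole).
1 of the 3 rings is aromatic. Total: 1.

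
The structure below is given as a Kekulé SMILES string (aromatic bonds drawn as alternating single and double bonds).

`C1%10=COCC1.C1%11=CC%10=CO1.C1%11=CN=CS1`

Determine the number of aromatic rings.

2

The SMILES encodes a five-membered ring of four carbons and one oxygen, with one C=C double bond and two sp³ carbons; a five-membered ring of four carbons and one oxygen, with two C=C double bonds; a five-membered ring with a sulfur at position 1 and a nitrogen at position 3 (in a C=N bond), with two double bonds.
The 5-membered ring with one oxygen has two sp³ carbons, so it is not fully conjugated — not aromatic (2,3-dihydrofuran).
The second 5-membered ring with one oxygen is fully conjugated (every ring atom contributes a p orbital); 2 ring double bonds (4 π electrons) plus a heteroatom lone pair (2) give 6 π electrons. That satisfies 4n+2 with n=1, so it is aromatic (furan).
The 5-membered ring with one sulfur and one =N– is planar and fully conjugated; 2 ring double bonds (4 π electrons) plus a heteroatom lone pair (2) give 6 π electrons. 6 = 4(1)+2, so it is aromatic (thiazole).
2 of the 3 rings are aromatic. Total: 2.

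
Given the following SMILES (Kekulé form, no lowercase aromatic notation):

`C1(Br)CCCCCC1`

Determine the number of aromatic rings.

The SMILES encodes a seven-membered saturated carbon ring.
The 7-membered ring has only sp³ atoms, so it is not fully conjugated — not aromatic (cycloheptane).

0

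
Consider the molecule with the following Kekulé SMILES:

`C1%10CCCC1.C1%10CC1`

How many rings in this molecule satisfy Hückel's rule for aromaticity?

The SMILES encodes a five-membered saturated carbon ring; a three-membered saturated carbon ring.
The 5-membered ring has only sp³ atoms, so it is not fully conjugated — not aromatic (cyclopentane).
The 3-membered ring has only sp³ atoms, so it is not fully conjugated — not aromatic (cyclopropane).
None of the rings are aromatic. Total: 0.

0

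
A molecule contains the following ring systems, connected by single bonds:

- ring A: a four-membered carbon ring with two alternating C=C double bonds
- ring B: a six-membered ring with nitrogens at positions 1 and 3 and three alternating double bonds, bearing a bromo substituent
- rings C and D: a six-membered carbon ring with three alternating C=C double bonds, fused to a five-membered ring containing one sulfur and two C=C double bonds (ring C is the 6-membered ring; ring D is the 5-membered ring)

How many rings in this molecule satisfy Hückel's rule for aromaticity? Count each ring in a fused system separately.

Ring A has only sp² ring atoms; a planar conformation would have a fully conjugated π system of 4 electrons. But 4 = 4(1), which is 4n not 4n+2, so ring A is not aromatic (cyclobutadiene) — cyclobutadiene is antiaromatic and distorts to a rectangle.
Ring B has a continuous p-orbital overlap around the ring; 3 ring double bonds give 6 π electrons. 6 = 4(1)+2, so ring B is aromatic (pyrimidine).
Rings C and D form a fused bicyclic system (with one sulfur) with 9 sp² atoms and 10 π electrons from ring double bonds plus a heteroatom lone pair. 10 = 4(2)+2, so the system is aromatic and both rings count as aromatic (benzothiophene).
Aromatic: B, C, D. Total: 3.

3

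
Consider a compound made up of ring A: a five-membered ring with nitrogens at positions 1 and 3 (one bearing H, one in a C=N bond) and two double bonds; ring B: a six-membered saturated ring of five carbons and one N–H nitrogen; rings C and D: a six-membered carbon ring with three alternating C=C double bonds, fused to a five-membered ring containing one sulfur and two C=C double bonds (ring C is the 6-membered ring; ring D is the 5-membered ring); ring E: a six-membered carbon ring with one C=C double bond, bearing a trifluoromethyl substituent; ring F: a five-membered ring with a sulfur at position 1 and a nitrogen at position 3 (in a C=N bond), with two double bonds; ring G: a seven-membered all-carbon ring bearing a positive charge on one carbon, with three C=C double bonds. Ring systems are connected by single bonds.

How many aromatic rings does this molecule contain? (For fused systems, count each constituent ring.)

Ring A is planar and fully conjugated; 2 ring double bonds (4 π electrons) plus a heteroatom lone pair (2) give 6 π electrons. 6 = 4(1)+2, so ring A is aromatic (imidazole).
Ring B has only sp³ atoms, so it is not fully conjugated — not aromatic (piperidine).
Rings C and D form a fused bicyclic system (with one sulfur) with 9 sp² atoms and 10 π electrons from ring double bonds plus a heteroatom lone pair. 10 = 4(2)+2, so the system is aromatic and both rings count as aromatic (benzothiophene).
Ring E has four sp³ carbons, so it is not fully conjugated — not aromatic (cyclohexene).
Ring F has a continuous p-orbital overlap around the ring; 2 ring double bonds (4 π electrons) plus a heteroatom lone pair (2) give 6 π electrons. That satisfies 4n+2 with n=1, so ring F is aromatic (thiazole).
Ring G is planar and fully conjugated; 3 ring double bonds (6 π electrons) plus the carbocation's empty p orbital (0, but keeps the ring conjugated) give 6 π electrons. 6 = 4(1)+2, so ring G is aromatic (tropylium cation).
Aromatic: A, C, D, F, G. Total: 5.

5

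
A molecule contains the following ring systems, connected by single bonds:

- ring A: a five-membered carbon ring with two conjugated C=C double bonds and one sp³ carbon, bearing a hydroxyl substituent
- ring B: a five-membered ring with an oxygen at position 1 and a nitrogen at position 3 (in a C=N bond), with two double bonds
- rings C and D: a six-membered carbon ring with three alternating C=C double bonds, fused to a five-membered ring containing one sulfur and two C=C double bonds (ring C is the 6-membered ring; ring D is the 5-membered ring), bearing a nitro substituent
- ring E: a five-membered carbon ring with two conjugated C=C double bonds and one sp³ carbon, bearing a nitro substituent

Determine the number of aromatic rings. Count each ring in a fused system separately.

3

Ring A has one sp³ carbon, so it is not fully conjugated — not aromatic (cyclopentadiene).
Ring B is planar and fully conjugated; 2 ring double bonds (4 π electrons) plus a heteroatom lone pair (2) give 6 π electrons. Since 6 = 4n+2 (n=1), ring B is aromatic (oxazole).
Rings C and D form a fused bicyclic system (with one sulfur) with 9 sp² atoms and 10 π electrons from ring double bonds plus a heteroatom lone pair. 10 = 4(2)+2, so the system is aromatic and both rings count as aromatic (benzothiophene).
Ring E has one sp³ carbon, so it is not fully conjugated — not aromatic (cyclopentadiene).
Aromatic: B, C, D. Total: 3.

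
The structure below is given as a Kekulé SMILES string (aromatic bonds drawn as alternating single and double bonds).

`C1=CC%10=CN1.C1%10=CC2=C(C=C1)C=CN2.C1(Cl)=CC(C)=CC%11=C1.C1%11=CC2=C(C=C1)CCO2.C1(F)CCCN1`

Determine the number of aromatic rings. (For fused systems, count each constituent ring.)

5

The SMILES encodes a five-membered ring of four carbons and one nitrogen bearing a hydrogen, with two C=C double bonds; a six-membered carbon ring with three alternating C=C double bonds, fused to a five-membered ring containing one N–H nitrogen and two C=C double bonds; a six-membered carbon ring with three alternating C=C double bonds; a six-membered carbon ring with three alternating C=C double bonds, fused to a five-membered ring containing one oxygen and two sp³ carbons; a five-membered saturated ring of four carbons and one N–H nitrogen.
The 5-membered ring with one N–H has a continuous p-orbital overlap around the ring; 2 ring double bonds (4 π electrons) plus a heteroatom lone pair (2) give 6 π electrons. That satisfies 4n+2 with n=1, so it is aromatic (pyrrole).
The fused 6/5-membered bicyclic (with one N–H) is a single π system with 9 sp² atoms and 10 π electrons from ring double bonds plus a heteroatom lone pair. 10 = 4(2)+2, so the system is aromatic and both rings count as aromatic (indole).
The 6-membered ring is fully conjugated (every ring atom contributes a p orbital); 3 ring double bonds give 6 π electrons. 6 = 4(1)+2, so it is aromatic (benzene).
The second 6-membered ring is planar and fully conjugated; 3 ring double bonds give 6 π electrons. 6 = 4(1)+2, so it is aromatic (benzene ring).
The 5-membered ring with one oxygen has two sp³ carbons, so it is not fully conjugated — not aromatic (oxolane ring).
The second 5-membered ring with one N–H has only sp³ atoms, so it is not fully conjugated — not aromatic (pyrrolidine).
5 of the 7 rings are aromatic. Total: 5.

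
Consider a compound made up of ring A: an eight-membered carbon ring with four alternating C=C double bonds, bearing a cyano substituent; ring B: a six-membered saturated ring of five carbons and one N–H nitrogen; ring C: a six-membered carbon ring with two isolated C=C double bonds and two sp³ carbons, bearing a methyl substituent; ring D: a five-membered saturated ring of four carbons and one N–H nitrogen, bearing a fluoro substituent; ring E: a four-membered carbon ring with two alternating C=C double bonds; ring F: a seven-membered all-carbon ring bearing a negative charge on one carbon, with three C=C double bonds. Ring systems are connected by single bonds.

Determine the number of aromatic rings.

Ring A has only sp² ring atoms; a planar conformation would have a fully conjugated π system of 8 electrons. But 8 = 4(2), which is 4n not 4n+2, so ring A is not aromatic (cyclooctatetraene) — cyclooctatetraene distorts into a non-planar tub to avoid antiaromaticity.
Ring B has only sp³ atoms, so it is not fully conjugated — not aromatic (piperidine).
Ring C has two sp³ carbons, so it is not fully conjugated — not aromatic (1,4-cyclohexadiene).
Ring D has only sp³ atoms, so it is not fully conjugated — not aromatic (pyrrolidine).
Ring E has only sp² ring atoms; a planar conformation would have a fully conjugated π system of 4 electrons. But 4 = 4(1), which is 4n not 4n+2, so ring E is not aromatic (cyclobutadiene) — cyclobutadiene is antiaromatic and distorts to a rectangle.
Ring F has only sp² ring atoms; a planar conformation would have a fully conjugated π system of 8 electrons. But 8 = 4(2), which is 4n not 4n+2, so ring F is not aromatic (cycloheptatrienyl anion).
No ring is aromatic. Total: 0.

0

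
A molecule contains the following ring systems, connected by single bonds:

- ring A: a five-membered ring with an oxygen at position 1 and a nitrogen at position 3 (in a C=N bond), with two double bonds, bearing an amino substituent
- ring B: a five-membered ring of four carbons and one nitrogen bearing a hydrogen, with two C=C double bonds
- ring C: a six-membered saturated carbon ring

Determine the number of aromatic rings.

2

Ring A is fully conjugated (every ring atom contributes a p orbital); 2 ring double bonds (4 π electrons) plus a heteroatom lone pair (2) give 6 π electrons. Since 6 = 4n+2 (n=1), ring A is aromatic (oxazole).
Ring B is fully conjugated (every ring atom contributes a p orbital); 2 ring double bonds (4 π electrons) plus a heteroatom lone pair (2) give 6 π electrons. Since 6 = 4n+2 (n=1), ring B is aromatic (pyrrole).
Ring C has only sp³ atoms, so it is not fully conjugated — not aromatic (cyclohexane).
Aromatic: A, B. Total: 2.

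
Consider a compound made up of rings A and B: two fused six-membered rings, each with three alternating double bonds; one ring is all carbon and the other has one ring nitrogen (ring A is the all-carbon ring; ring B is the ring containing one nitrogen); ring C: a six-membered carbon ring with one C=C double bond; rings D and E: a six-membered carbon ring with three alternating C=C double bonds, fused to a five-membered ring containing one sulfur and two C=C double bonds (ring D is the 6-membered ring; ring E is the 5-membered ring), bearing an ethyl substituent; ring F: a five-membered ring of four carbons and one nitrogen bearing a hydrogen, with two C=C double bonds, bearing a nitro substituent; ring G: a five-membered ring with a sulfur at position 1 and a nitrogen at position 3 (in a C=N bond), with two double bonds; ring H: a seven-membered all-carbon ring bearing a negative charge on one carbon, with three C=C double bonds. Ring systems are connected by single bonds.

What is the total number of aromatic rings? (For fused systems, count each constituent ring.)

6

Rings A and B form a fused bicyclic system (with one nitrogen) with 10 sp² atoms and 10 π electrons from ring double bonds. 10 = 4(2)+2, so the system is aromatic and both rings count as aromatic (quinoline).
Ring C has four sp³ carbons, so it is not fully conjugated — not aromatic (cyclohexene).
Rings D and E form a fused bicyclic system (with one sulfur) with 9 sp² atoms and 10 π electrons from ring double bonds plus a heteroatom lone pair. 10 = 4(2)+2, so the system is aromatic and both rings count as aromatic (benzothiophene).
Ring F is planar and fully conjugated; 2 ring double bonds (4 π electrons) plus a heteroatom lone pair (2) give 6 π electrons. Since 6 = 4n+2 (n=1), ring F is aromatic (pyrrole).
Ring G is planar and fully conjugated; 2 ring double bonds (4 π electrons) plus a heteroatom lone pair (2) give 6 π electrons. 6 = 4(1)+2, so ring G is aromatic (thiazole).
Ring H has only sp² ring atoms; a planar conformation would have a fully conjugated π system of 8 electrons. But 8 = 4(2), which is 4n not 4n+2, so ring H is not aromatic (cycloheptatrienyl anion).
Aromatic: A, B, D, E, F, G. Total: 6.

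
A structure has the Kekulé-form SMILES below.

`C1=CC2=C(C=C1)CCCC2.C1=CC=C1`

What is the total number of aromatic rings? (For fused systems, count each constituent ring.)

The SMILES encodes a six-membered carbon ring with three alternating C=C double bonds, fused to a saturated six-membered carbon ring; a four-membered carbon ring with two alternating C=C double bonds.
The 6-membered ring is fully conjugated (every ring atom contributes a p orbital); 3 ring double bonds give 6 π electrons. That satisfies 4n+2 with n=1, so it is aromatic (benzene ring).
The second 6-membered ring has four sp³ carbons, so it is not fully conjugated — not aromatic (cyclohexane ring).
The 4-membered ring has only sp² ring atoms; a planar conformation would have a fully conjugated π system of 4 electrons. But 4 = 4(1), which is 4n not 4n+2, so it is not aromatic (cyclobutadiene) — cyclobutadiene is antiaromatic and distorts to a rectangle.
1 of the 3 rings is aromatic. Total: 1.

1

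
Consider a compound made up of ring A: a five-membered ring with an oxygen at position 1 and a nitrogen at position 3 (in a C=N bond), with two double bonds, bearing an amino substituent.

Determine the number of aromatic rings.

1

Ring A is fully conjugated (every ring atom contributes a p orbital); 2 ring double bonds (4 π electrons) plus a heteroatom lone pair (2) give 6 π electrons. Since 6 = 4n+2 (n=1), ring A is aromatic (oxazole).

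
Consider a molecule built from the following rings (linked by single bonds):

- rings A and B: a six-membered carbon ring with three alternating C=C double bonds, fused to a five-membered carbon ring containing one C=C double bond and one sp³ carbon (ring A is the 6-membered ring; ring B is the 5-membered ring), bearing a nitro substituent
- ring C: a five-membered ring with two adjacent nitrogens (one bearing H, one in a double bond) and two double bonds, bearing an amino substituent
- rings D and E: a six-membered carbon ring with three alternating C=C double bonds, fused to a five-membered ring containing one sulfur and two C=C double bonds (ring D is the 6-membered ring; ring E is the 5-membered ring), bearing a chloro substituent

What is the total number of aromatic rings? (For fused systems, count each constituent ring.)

4

Ring A is fully conjugated (every ring atom contributes a p orbital); 3 ring double bonds give 6 π electrons. That satisfies 4n+2 with n=1, so ring A is aromatic (benzene ring).
Ring B has one sp³ carbon, so it is not fully conjugated — not aromatic (cyclopentene ring).
Ring C has a continuous p-orbital overlap around the ring; 2 ring double bonds (4 π electrons) plus a heteroatom lone pair (2) give 6 π electrons. 6 = 4(1)+2, so ring C is aromatic (pyrazole).
Rings D and E form a fused bicyclic system (with one sulfur) with 9 sp² atoms and 10 π electrons from ring double bonds plus a heteroatom lone pair. 10 = 4(2)+2, so the system is aromatic and both rings count as aromatic (benzothiophene).
Aromatic: A, C, D, E. Total: 4.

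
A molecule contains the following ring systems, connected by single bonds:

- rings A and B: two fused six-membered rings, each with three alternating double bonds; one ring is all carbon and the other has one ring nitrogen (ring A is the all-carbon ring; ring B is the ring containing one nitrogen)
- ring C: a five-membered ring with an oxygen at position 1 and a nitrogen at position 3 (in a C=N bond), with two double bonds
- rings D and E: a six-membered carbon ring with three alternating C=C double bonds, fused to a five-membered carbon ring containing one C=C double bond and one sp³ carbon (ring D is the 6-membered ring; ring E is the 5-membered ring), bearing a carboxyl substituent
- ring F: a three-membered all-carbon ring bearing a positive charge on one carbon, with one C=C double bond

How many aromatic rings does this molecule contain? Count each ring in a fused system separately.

5

Rings A and B form a fused bicyclic system (with one nitrogen) with 10 sp² atoms and 10 π electrons from ring double bonds. 10 = 4(2)+2, so the system is aromatic and both rings count as aromatic (quinoline).
Ring C is fully conjugated (every ring atom contributes a p orbital); 2 ring double bonds (4 π electrons) plus a heteroatom lone pair (2) give 6 π electrons. That satisfies 4n+2 with n=1, so ring C is aromatic (oxazole).
Ring D is fully conjugated (every ring atom contributes a p orbital); 3 ring double bonds give 6 π electrons. 6 = 4(1)+2, so ring D is aromatic (benzene ring).
Ring E has one sp³ carbon, so it is not fully conjugated — not aromatic (cyclopentene ring).
Ring F has a continuous p-orbital overlap around the ring; 1 ring double bond (2 π electrons) plus the carbocation's empty p orbital (0, but keeps the ring conjugated) give 2 π electrons. Since 2 = 4n+2 (n=0), ring F is aromatic (cyclopropenyl cation).
Aromatic: A, B, C, D, F. Total: 5.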